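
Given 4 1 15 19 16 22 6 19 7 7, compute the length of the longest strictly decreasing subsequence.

3

One longest decreasing subsequence is 19, 16, 6 (positions 4,5,7), of length 3; no longer one exists.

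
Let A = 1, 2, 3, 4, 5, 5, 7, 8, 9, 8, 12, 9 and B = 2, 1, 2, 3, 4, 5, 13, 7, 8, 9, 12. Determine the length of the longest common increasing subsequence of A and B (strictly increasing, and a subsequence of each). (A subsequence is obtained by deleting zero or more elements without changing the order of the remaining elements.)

A longest common strictly increasing subsequence is 1, 2, 3, 4, 5, 7, 8, 9, 12 (length 9); it appears in order in both A and B, and no longer such subsequence exists.

9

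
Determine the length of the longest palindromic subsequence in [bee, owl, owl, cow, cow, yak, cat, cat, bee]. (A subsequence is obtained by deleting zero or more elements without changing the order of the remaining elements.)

Using dp[i][j] = 2 + dp[i+1][j−1] if the ends match, else max(dp[i+1][j], dp[i][j−1]):
dp[1][9] = 4. A witness is bee cat cat bee at positions 1,7,8,9.

4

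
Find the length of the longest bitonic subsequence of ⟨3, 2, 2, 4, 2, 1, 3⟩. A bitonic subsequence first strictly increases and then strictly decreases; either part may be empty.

4

One longest bitonic subsequence is 3, 4, 2, 1 (positions 1,4,5,6): it rises to 4 then falls. Length 4 is optimal.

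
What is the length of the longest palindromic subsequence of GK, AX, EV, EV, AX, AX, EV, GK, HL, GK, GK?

6

Using dp[i][j] = 2 + dp[i+1][j−1] if the ends match, else max(dp[i+1][j], dp[i][j−1]):
dp[1][11] = 6. A witness is GK EV AX AX EV GK at positions 1,4,5,6,7,11.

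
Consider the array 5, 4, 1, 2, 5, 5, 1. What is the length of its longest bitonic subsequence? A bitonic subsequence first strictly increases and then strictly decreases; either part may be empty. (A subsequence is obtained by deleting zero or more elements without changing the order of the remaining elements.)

Let inc[i] be the LIS ending at i and dec[i] the longest strictly decreasing subsequence starting at i. inc = [1, 1, 1, 2, 3, 3, 1], dec = [4, 3, 1, 2, 2, 2, 1].
max_i inc[i]+dec[i]−1 = 4, with one witness 5, 4, 2, 1.

4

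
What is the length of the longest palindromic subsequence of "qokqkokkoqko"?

10

Using dp[i][j] = 2 + dp[i+1][j−1] if the ends match, else max(dp[i+1][j], dp[i][j−1]):
dp[1][12] = 10. A witness is okqokkoqko at positions 2,3,4,6,7,8,9,10,11,12.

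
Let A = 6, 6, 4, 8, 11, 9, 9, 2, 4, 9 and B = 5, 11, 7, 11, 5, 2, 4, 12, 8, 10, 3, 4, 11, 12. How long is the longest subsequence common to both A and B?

A longest common subsequence is 4, 8, 11 (length 3); the LCS DP confirms no longer common subsequence exists.

3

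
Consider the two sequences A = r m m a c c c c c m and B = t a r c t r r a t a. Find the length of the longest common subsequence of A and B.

Backtracking the LCS table gives one alignment: r (A1,B7) → a (A4,B10).
So the longest common subsequence has length 2.

2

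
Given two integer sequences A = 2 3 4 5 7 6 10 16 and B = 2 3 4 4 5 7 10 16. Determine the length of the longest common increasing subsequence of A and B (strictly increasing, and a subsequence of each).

For each value that appears in both, track the longest common increasing run ending there.
The best achievable length is 7; one witness is 2, 3, 4, 5, 7, 10, 16 (A-positions 1,2,3,4,5,7,8, B-positions 1,2,3,5,6,7,8).

7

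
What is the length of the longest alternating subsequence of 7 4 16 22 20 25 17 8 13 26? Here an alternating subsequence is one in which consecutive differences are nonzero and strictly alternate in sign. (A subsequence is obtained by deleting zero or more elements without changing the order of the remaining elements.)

A longest alternating subsequence is 7, 4, 22, 20, 25, 8, 13 (positions 1,2,4,5,6,8,9); its 6 consecutive differences strictly alternate in sign, and length 7 is optimal.

7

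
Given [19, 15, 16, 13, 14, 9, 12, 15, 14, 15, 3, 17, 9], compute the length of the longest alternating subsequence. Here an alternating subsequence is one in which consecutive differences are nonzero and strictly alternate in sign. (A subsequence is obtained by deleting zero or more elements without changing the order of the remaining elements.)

A longest alternating subsequence is 19, 15, 16, 13, 14, 9, 15, 14, 15, 3, 17, 9 (positions 1,2,3,4,5,6,8,9,10,11,12,13); its 11 consecutive differences strictly alternate in sign, and length 12 is optimal.

12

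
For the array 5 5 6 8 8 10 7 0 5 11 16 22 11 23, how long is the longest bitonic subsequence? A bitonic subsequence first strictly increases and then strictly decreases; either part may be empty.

Let inc[i] be the LIS ending at i and dec[i] the longest strictly decreasing subsequence starting at i. inc = [1, 1, 2, 3, 3, 4, 3, 1, 2, 5, 6, 7, 5, 8], dec = [2, 2, 2, 3, 3, 3, 2, 1, 1, 1, 2, 2, 1, 1].
max_i inc[i]+dec[i]−1 = 8, with one witness 5, 6, 8, 10, 11, 16, 22, 11.

8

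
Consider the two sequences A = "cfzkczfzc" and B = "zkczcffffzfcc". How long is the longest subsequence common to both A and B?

7

A longest common subsequence is zkczfzc (length 7); the LCS DP confirms no longer common subsequence exists.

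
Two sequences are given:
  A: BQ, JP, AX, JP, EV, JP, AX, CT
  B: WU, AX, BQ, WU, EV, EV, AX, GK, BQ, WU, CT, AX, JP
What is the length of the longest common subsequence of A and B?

4

Backtracking the LCS table gives one alignment: BQ (A1,B3) → EV (A5,B6) → AX (A7,B7) → CT (A8,B11).
So the longest common subsequence has length 4.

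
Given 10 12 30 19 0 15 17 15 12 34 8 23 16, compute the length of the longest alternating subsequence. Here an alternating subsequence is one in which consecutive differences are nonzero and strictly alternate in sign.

9

A longest alternating subsequence is 10, 12, 0, 17, 15, 34, 8, 23, 16 (positions 1,2,5,7,8,10,11,12,13); its 8 consecutive differences strictly alternate in sign, and length 9 is optimal.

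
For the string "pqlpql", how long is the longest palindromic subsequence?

Using dp[i][j] = 2 + dp[i+1][j−1] if the ends match, else max(dp[i+1][j], dp[i][j−1]):
dp[1][6] = 3. A witness is lql at positions 3,5,6.

3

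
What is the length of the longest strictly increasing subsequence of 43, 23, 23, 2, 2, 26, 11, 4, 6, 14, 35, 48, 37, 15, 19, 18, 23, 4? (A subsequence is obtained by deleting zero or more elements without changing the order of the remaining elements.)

Scanning left to right, the best length ending at each element is: 43→1, 23→1, 23→1, 2→1, 2→1, 26→2, 11→2, 4→2, 6→3, 14→4, 35→5, 48→6, 37→6, 15→5, 19→6, 18→6, 23→7, 4→2.
So the longest increasing subsequence has length 7, e.g. 2, 4, 6, 14, 15, 19, 23.

7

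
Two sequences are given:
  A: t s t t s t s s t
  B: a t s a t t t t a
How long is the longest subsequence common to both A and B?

A longest common subsequence is tstttt (length 6); the LCS DP confirms no longer common subsequence exists.

6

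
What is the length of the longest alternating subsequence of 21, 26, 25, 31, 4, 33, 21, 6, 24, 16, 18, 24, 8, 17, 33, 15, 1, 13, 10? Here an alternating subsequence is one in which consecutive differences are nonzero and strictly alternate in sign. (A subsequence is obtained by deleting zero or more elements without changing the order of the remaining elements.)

A longest alternating subsequence is 21, 26, 25, 31, 4, 33, 21, 24, 16, 18, 8, 17, 1, 13, 10 (positions 1,2,3,4,5,6,7,9,10,11,13,14,17,18,19); its 14 consecutive differences strictly alternate in sign, and length 15 is optimal.

15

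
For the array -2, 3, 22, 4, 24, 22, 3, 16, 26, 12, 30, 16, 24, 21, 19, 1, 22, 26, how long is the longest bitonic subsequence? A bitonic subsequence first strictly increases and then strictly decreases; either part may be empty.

10

Let inc[i] be the LIS ending at i and dec[i] the longest strictly decreasing subsequence starting at i. inc = [1, 2, 3, 3, 4, 4, 2, 4, 5, 4, 6, 5, 6, 6, 6, 2, 7, 8], dec = [1, 2, 4, 3, 5, 4, 2, 3, 5, 2, 5, 2, 4, 3, 2, 1, 1, 1].
max_i inc[i]+dec[i]−1 = 10, with one witness -2, 3, 22, 24, 26, 30, 24, 21, 19, 1.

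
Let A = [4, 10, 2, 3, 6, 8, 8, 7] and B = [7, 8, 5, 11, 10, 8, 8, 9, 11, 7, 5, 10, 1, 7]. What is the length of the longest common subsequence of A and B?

4

A longest common subsequence is 10, 8, 8, 7 (length 4); the LCS DP confirms no longer common subsequence exists.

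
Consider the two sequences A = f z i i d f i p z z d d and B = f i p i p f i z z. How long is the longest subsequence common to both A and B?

7

Backtracking the LCS table gives one alignment: f (A1,B1) → i (A3,B2) → i (A4,B4) → f (A6,B6) → i (A7,B7) → z (A9,B8) → z (A10,B9).
So the longest common subsequence has length 7.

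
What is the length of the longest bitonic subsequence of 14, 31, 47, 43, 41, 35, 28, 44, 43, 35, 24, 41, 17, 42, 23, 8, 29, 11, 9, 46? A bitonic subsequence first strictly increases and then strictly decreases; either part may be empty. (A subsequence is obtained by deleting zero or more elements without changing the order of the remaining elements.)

Let inc[i] be the LIS ending at i and dec[i] the longest strictly decreasing subsequence starting at i. inc = [1, 2, 3, 3, 3, 3, 2, 4, 4, 3, 2, 4, 2, 5, 3, 1, 4, 2, 2, 6], dec = [3, 6, 9, 8, 7, 6, 5, 7, 6, 5, 4, 4, 3, 4, 3, 1, 3, 2, 1, 1].
max_i inc[i]+dec[i]−1 = 11, with one witness 14, 31, 47, 43, 41, 35, 28, 24, 23, 11, 9.

11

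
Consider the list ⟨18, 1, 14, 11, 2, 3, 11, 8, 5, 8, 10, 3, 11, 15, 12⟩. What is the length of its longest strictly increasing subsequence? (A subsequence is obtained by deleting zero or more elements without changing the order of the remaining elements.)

One longest increasing subsequence is 1, 2, 3, 5, 8, 10, 11, 15 (positions 2,5,6,9,10,11,13,14), of length 8; no longer one exists.

8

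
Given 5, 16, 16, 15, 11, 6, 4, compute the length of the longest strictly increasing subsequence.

One longest increasing subsequence is 5, 16 (positions 1,2), of length 2; no longer one exists.

2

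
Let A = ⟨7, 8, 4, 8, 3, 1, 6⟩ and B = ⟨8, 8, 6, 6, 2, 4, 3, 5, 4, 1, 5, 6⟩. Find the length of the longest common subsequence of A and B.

5

Backtracking the LCS table gives one alignment: 8 (A2,B2) → 4 (A3,B6) → 3 (A5,B7) → 1 (A6,B10) → 6 (A7,B12).
So the longest common subsequence has length 5.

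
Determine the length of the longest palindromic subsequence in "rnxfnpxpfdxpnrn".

11

One longest palindromic subsequence is rnxfpxpfxnr (positions 1,2,3,4,6,7,8,9,11,13,14); it reads the same forward and backward, and the interval DP gives dp[1][15] = 11.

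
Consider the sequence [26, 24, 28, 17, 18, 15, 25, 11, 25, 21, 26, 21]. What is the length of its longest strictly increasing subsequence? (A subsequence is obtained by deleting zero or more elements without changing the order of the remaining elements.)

One longest increasing subsequence is 17, 18, 25, 26 (positions 4,5,7,11), of length 4; no longer one exists.

4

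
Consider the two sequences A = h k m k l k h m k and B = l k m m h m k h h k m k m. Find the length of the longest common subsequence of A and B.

6

Backtracking the LCS table gives one alignment: h (A1,B5) → m (A3,B6) → k (A4,B7) → k (A6,B10) → m (A8,B11) → k (A9,B12).
So the longest common subsequence has length 6.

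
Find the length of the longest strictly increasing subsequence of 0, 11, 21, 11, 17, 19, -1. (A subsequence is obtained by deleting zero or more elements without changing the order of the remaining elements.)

Scanning left to right, the best length ending at each element is: 0→1, 11→2, 21→3, 11→2, 17→3, 19→4, -1→1.
So the longest increasing subsequence has length 4, e.g. 0, 11, 17, 19.

4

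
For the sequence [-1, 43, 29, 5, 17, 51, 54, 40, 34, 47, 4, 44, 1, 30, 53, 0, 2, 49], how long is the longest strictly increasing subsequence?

6

Let dp[i] be the longest increasing subsequence ending at position i. Then dp = [1, 2, 2, 2, 3, 4, 5, 4, 4, 5, 2, 5, 2, 4, 6, 2, 3, 6].
The maximum is 6; one witness is -1, 5, 17, 40, 47, 53 at positions 1,4,5,8,10,15.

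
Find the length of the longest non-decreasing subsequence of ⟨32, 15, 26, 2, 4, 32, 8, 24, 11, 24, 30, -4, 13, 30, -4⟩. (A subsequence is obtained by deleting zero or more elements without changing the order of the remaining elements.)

Let dp[i] be the longest non-decreasing subsequence ending at position i. Then dp = [1, 1, 2, 1, 2, 3, 3, 4, 4, 5, 6, 1, 5, 7, 2].
The maximum is 7; one witness is 2, 4, 8, 24, 24, 30, 30 at positions 4,5,7,8,10,11,14.

7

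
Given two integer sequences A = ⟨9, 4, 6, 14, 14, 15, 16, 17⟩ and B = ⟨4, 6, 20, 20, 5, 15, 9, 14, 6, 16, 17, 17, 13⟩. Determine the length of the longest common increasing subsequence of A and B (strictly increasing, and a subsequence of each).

5

A longest common strictly increasing subsequence is 4, 6, 15, 16, 17 (length 5); it appears in order in both A and B, and no longer such subsequence exists.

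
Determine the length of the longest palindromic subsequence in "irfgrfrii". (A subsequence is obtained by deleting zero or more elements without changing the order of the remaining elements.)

Using dp[i][j] = 2 + dp[i+1][j−1] if the ends match, else max(dp[i+1][j], dp[i][j−1]):
dp[1][9] = 7. A witness is irfrfri at positions 1,2,3,5,6,7,9.

7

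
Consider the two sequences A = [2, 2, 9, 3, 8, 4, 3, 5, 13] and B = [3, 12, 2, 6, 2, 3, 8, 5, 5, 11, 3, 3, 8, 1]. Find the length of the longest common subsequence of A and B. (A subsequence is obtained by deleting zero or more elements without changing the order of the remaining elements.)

5

A longest common subsequence is 2, 2, 3, 8, 3 (length 5); the LCS DP confirms no longer common subsequence exists.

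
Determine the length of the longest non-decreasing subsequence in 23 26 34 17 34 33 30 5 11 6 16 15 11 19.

4

Let dp[i] be the longest non-decreasing subsequence ending at position i. Then dp = [1, 2, 3, 1, 4, 3, 3, 1, 2, 2, 3, 3, 3, 4].
The maximum is 4; one witness is 23, 26, 34, 34 at positions 1,2,3,5.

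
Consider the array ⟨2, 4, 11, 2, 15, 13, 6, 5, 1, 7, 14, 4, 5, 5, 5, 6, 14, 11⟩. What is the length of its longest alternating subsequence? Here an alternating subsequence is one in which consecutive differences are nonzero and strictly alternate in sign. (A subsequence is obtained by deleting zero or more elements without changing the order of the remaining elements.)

Track the best alternating length ending on an up-step vs a down-step at each position: up/down = 1/1, 2/1, 2/1, 1/3, 4/1, 4/5, 4/5, 4/5, 1/5, 6/5, 6/5, 6/7, 8/7, 8/7, 8/7, 8/7, 8/5, 8/9.
The maximum over both is 9; one such subsequence is 2, 4, 2, 15, 6, 7, 4, 14, 11.

9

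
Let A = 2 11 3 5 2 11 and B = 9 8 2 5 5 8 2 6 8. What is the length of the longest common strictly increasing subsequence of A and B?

2

For each value that appears in both, track the longest common increasing run ending there.
The best achievable length is 2; one witness is 2, 5 (A-positions 1,4, B-positions 3,4).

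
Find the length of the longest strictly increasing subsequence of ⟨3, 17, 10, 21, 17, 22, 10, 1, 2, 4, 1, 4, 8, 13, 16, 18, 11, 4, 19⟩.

8

Scanning left to right, the best length ending at each element is: 3→1, 17→2, 10→2, 21→3, 17→3, 22→4, 10→2, 1→1, 2→2, 4→3, 1→1, 4→3, 8→4, 13→5, 16→6, 18→7, 11→5, 4→3, 19→8.
So the longest increasing subsequence has length 8, e.g. 1, 2, 4, 8, 13, 16, 18, 19.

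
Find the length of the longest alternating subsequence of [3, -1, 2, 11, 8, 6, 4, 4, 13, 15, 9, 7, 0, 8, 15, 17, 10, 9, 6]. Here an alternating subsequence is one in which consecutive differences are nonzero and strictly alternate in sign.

8

A longest alternating subsequence is 3, -1, 11, 8, 13, 9, 15, 10 (positions 1,2,4,5,9,11,15,17); its 7 consecutive differences strictly alternate in sign, and length 8 is optimal.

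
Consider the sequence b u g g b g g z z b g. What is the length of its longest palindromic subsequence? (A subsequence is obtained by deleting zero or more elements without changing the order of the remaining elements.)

One longest palindromic subsequence is bggbggb (positions 1,3,4,5,6,7,10); it reads the same forward and backward, and the interval DP gives dp[1][11] = 7.

7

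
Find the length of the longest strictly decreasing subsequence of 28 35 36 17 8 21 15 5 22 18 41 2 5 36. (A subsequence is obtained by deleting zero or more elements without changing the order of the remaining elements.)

Scanning left to right, the best length ending at each element is: 28→1, 35→1, 36→1, 17→2, 8→3, 21→2, 15→3, 5→4, 22→2, 18→3, 41→1, 2→5, 5→4, 36→2.
So the longest decreasing subsequence has length 5, e.g. 28, 17, 8, 5, 2.

5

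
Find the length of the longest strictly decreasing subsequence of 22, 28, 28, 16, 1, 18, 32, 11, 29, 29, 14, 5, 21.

One longest decreasing subsequence is 22, 16, 11, 5 (positions 1,4,8,12), of length 4; no longer one exists.

4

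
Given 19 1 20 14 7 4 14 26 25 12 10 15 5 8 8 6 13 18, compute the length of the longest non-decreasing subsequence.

One longest non-decreasing subsequence is 1, 4, 5, 8, 8, 13, 18 (positions 2,6,13,14,15,17,18), of length 7; no longer one exists.

7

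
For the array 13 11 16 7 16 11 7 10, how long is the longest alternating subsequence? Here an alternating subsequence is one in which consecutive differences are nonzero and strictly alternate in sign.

7

A longest alternating subsequence is 13, 11, 16, 7, 16, 7, 10 (positions 1,2,3,4,5,7,8); its 6 consecutive differences strictly alternate in sign, and length 7 is optimal.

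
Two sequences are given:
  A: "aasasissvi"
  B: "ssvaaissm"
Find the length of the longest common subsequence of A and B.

Backtracking the LCS table gives one alignment: a (A2,B4) → a (A4,B5) → i (A6,B6) → s (A7,B7) → s (A8,B8).
So the longest common subsequence has length 5.

5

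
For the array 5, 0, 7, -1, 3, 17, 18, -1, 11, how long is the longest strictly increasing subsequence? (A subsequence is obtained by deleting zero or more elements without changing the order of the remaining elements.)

4

Let dp[i] be the longest increasing subsequence ending at position i. Then dp = [1, 1, 2, 1, 2, 3, 4, 1, 3].
The maximum is 4; one witness is 5, 7, 17, 18 at positions 1,3,6,7.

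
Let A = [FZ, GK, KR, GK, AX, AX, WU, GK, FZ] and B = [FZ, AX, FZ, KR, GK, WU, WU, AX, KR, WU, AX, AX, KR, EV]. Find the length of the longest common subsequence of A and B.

5

A longest common subsequence is FZ, GK, KR, AX, AX (length 5); the LCS DP confirms no longer common subsequence exists.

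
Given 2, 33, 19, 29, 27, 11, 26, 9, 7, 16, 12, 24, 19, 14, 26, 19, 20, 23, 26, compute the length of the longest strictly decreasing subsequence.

7

Let dp[i] be the longest decreasing subsequence ending at position i. Then dp = [1, 1, 2, 2, 3, 4, 4, 5, 6, 5, 6, 5, 6, 7, 4, 6, 6, 6, 4].
The maximum is 7; one witness is 33, 29, 27, 26, 24, 19, 14 at positions 2,4,5,7,12,13,14.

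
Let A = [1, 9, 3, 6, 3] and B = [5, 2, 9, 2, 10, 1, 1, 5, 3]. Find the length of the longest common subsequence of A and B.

2

Backtracking the LCS table gives one alignment: 1 (A1,B7) → 3 (A5,B9).
So the longest common subsequence has length 2.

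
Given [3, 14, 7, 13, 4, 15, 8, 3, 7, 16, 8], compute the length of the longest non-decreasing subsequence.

5

Let dp[i] be the longest non-decreasing subsequence ending at position i. Then dp = [1, 2, 2, 3, 2, 4, 3, 2, 3, 5, 4].
The maximum is 5; one witness is 3, 7, 13, 15, 16 at positions 1,3,4,6,10.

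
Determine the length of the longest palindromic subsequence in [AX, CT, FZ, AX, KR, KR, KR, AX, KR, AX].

Using dp[i][j] = 2 + dp[i+1][j−1] if the ends match, else max(dp[i+1][j], dp[i][j−1]):
dp[1][10] = 7. A witness is AX AX KR KR KR AX AX at positions 1,4,5,6,7,8,10.

7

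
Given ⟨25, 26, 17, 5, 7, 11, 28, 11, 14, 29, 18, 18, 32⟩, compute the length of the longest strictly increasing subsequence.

Scanning left to right, the best length ending at each element is: 25→1, 26→2, 17→1, 5→1, 7→2, 11→3, 28→4, 11→3, 14→4, 29→5, 18→5, 18→5, 32→6.
So the longest increasing subsequence has length 6, e.g. 5, 7, 11, 28, 29, 32.

6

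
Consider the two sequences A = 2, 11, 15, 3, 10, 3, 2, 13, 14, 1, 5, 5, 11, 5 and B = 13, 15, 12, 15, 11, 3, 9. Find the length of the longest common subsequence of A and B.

2

A longest common subsequence is 11, 3 (length 2); the LCS DP confirms no longer common subsequence exists.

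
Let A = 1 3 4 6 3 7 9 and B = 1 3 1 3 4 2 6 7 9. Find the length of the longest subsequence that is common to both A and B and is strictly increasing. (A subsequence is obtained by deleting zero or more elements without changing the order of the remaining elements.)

For each value that appears in both, track the longest common increasing run ending there.
The best achievable length is 6; one witness is 1, 3, 4, 6, 7, 9 (A-positions 1,2,3,4,6,7, B-positions 1,2,5,7,8,9).

6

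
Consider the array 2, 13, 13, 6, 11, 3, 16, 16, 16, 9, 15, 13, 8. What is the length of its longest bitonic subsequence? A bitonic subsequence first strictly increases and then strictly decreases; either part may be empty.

7

Let inc[i] be the LIS ending at i and dec[i] the longest strictly decreasing subsequence starting at i. inc = [1, 2, 2, 2, 3, 2, 4, 4, 4, 3, 4, 4, 3], dec = [1, 4, 4, 2, 3, 1, 4, 4, 4, 2, 3, 2, 1].
max_i inc[i]+dec[i]−1 = 7, with one witness 2, 6, 11, 16, 15, 13, 8.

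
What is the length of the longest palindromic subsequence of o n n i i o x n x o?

Using dp[i][j] = 2 + dp[i+1][j−1] if the ends match, else max(dp[i+1][j], dp[i][j−1]):
dp[1][10] = 6. A witness is oniino at positions 1,3,4,5,8,10.

6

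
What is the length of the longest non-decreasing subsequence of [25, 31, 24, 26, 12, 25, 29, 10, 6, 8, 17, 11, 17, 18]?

5

Let dp[i] be the longest non-decreasing subsequence ending at position i. Then dp = [1, 2, 1, 2, 1, 2, 3, 1, 1, 2, 3, 3, 4, 5].
The maximum is 5; one witness is 6, 8, 17, 17, 18 at positions 9,10,11,13,14.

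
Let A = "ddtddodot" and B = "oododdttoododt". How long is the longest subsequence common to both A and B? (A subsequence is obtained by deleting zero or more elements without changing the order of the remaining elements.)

7

A longest common subsequence is ddtdodt (length 7); the LCS DP confirms no longer common subsequence exists.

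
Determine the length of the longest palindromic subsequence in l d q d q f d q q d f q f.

8

Using dp[i][j] = 2 + dp[i+1][j−1] if the ends match, else max(dp[i+1][j], dp[i][j−1]):
dp[1][13] = 8. A witness is qfdqqdfq at positions 5,6,7,8,9,10,11,12.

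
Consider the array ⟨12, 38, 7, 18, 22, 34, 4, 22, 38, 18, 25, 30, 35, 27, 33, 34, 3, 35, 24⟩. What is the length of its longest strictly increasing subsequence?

8

One longest increasing subsequence is 12, 18, 22, 25, 30, 33, 34, 35 (positions 1,4,5,11,12,15,16,18), of length 8; no longer one exists.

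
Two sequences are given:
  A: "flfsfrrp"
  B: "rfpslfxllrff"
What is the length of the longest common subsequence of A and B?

Backtracking the LCS table gives one alignment: f (A1,B6) → l (A2,B9) → f (A3,B11) → f (A5,B12).
So the longest common subsequence has length 4.

4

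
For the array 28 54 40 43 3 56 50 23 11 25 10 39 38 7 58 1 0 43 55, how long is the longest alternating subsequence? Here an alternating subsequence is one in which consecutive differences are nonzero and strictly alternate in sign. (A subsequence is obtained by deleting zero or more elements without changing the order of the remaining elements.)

14

Track the best alternating length ending on an up-step vs a down-step at each position: up/down = 1/1, 2/1, 2/3, 4/3, 1/5, 6/1, 6/7, 6/7, 6/7, 8/7, 6/9, 10/7, 10/11, 6/11, 12/1, 1/13, 1/13, 14/13, 14/13.
The maximum over both is 14; one such subsequence is 28, 54, 40, 43, 3, 56, 23, 25, 10, 39, 38, 58, 1, 43.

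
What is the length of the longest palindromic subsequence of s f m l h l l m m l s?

Using dp[i][j] = 2 + dp[i+1][j−1] if the ends match, else max(dp[i+1][j], dp[i][j−1]):
dp[1][11] = 7. A witness is smlllms at positions 1,3,4,6,7,9,11.

7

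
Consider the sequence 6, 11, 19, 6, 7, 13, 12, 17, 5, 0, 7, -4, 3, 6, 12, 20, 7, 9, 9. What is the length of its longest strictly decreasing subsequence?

Let dp[i] be the longest decreasing subsequence ending at position i. Then dp = [1, 1, 1, 2, 2, 2, 3, 2, 4, 5, 4, 6, 5, 5, 3, 1, 4, 4, 4].
The maximum is 6; one witness is 19, 13, 12, 5, 0, -4 at positions 3,6,7,9,10,12.

6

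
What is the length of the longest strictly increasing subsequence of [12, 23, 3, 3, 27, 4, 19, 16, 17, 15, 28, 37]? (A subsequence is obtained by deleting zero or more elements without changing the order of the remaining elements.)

6

One longest increasing subsequence is 3, 4, 16, 17, 28, 37 (positions 3,6,8,9,11,12), of length 6; no longer one exists.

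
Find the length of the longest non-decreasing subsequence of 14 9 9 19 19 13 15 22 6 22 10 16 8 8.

6

Scanning left to right, the best length ending at each element is: 14→1, 9→1, 9→2, 19→3, 19→4, 13→3, 15→4, 22→5, 6→1, 22→6, 10→3, 16→5, 8→2, 8→3.
So the longest non-decreasing subsequence has length 6, e.g. 9, 9, 19, 19, 22, 22.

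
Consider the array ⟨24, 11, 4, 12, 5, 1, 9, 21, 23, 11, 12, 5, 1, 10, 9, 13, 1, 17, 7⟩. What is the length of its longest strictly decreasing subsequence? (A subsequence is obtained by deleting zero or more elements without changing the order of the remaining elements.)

Scanning left to right, the best length ending at each element is: 24→1, 11→2, 4→3, 12→2, 5→3, 1→4, 9→3, 21→2, 23→2, 11→3, 12→3, 5→4, 1→5, 10→4, 9→5, 13→3, 1→6, 17→3, 7→6.
So the longest decreasing subsequence has length 6, e.g. 24, 12, 11, 10, 9, 1.

6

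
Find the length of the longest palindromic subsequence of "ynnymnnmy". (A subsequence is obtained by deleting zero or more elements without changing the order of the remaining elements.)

7

One longest palindromic subsequence is ynnmnny (positions 1,2,3,5,6,7,9); it reads the same forward and backward, and the interval DP gives dp[1][9] = 7.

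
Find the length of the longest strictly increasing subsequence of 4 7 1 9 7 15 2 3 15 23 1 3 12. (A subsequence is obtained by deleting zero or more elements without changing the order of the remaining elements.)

Scanning left to right, the best length ending at each element is: 4→1, 7→2, 1→1, 9→3, 7→2, 15→4, 2→2, 3→3, 15→4, 23→5, 1→1, 3→3, 12→4.
So the longest increasing subsequence has length 5, e.g. 4, 7, 9, 15, 23.

5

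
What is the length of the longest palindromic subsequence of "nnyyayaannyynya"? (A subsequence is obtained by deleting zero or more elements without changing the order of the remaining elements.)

Using dp[i][j] = 2 + dp[i+1][j−1] if the ends match, else max(dp[i+1][j], dp[i][j−1]):
dp[1][15] = 9. A witness is nyyaaayyn at positions 2,3,4,5,7,8,11,12,13.

9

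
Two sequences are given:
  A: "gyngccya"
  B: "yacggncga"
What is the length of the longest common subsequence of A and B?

Backtracking the LCS table gives one alignment: g (A1,B5) → n (A3,B6) → g (A4,B8) → a (A8,B9).
So the longest common subsequence has length 4.

4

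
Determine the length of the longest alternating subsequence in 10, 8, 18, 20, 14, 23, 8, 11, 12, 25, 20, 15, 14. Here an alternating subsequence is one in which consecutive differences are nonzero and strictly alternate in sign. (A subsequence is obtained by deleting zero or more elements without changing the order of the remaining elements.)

8

Track the best alternating length ending on an up-step vs a down-step at each position: up/down = 1/1, 1/2, 3/1, 3/1, 3/4, 5/1, 1/6, 7/6, 7/6, 7/1, 7/8, 7/8, 7/8.
The maximum over both is 8; one such subsequence is 10, 8, 18, 14, 23, 8, 25, 20.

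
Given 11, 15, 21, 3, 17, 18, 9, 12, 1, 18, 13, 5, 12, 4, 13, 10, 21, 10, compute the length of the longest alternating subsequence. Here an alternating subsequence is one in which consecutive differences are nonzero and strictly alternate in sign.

A longest alternating subsequence is 11, 15, 3, 17, 9, 12, 1, 18, 5, 12, 4, 13, 10, 21, 10 (positions 1,2,4,5,7,8,9,10,12,13,14,15,16,17,18); its 14 consecutive differences strictly alternate in sign, and length 15 is optimal.

15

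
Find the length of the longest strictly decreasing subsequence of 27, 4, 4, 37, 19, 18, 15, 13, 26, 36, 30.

Scanning left to right, the best length ending at each element is: 27→1, 4→2, 4→2, 37→1, 19→2, 18→3, 15→4, 13→5, 26→2, 36→2, 30→3.
So the longest decreasing subsequence has length 5, e.g. 27, 19, 18, 15, 13.

5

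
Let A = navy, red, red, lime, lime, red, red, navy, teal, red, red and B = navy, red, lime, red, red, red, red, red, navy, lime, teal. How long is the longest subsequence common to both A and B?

7

Backtracking the LCS table gives one alignment: navy (A1,B1) → red (A2,B5) → red (A3,B6) → red (A6,B7) → red (A7,B8) → navy (A8,B9) → teal (A9,B11).
So the longest common subsequence has length 7.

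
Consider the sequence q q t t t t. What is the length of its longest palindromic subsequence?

4

One longest palindromic subsequence is tttt (positions 3,4,5,6); it reads the same forward and backward, and the interval DP gives dp[1][6] = 4.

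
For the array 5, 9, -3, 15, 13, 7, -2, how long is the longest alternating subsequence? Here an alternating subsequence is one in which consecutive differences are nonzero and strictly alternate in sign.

5

A longest alternating subsequence is 5, 9, -3, 15, 13 (positions 1,2,3,4,5); its 4 consecutive differences strictly alternate in sign, and length 5 is optimal.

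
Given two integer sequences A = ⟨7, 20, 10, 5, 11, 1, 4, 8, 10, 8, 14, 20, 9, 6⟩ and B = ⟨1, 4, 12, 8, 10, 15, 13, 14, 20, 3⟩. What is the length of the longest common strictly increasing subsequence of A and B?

A longest common strictly increasing subsequence is 1, 4, 8, 10, 14, 20 (length 6); it appears in order in both A and B, and no longer such subsequence exists.

6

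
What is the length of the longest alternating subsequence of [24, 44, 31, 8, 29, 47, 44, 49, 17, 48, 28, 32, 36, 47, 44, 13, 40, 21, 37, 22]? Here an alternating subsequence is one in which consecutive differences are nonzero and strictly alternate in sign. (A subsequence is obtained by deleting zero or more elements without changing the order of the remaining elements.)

15

Track the best alternating length ending on an up-step vs a down-step at each position: up/down = 1/1, 2/1, 2/3, 1/3, 4/3, 4/1, 4/5, 6/1, 4/7, 8/7, 8/9, 10/9, 10/9, 10/9, 10/11, 4/11, 12/11, 12/13, 14/13, 14/15.
The maximum over both is 15; one such subsequence is 24, 44, 31, 47, 44, 49, 17, 48, 28, 32, 13, 40, 21, 37, 22.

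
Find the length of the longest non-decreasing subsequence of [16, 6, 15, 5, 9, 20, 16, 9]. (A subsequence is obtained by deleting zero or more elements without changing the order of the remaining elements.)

Let dp[i] be the longest non-decreasing subsequence ending at position i. Then dp = [1, 1, 2, 1, 2, 3, 3, 3].
The maximum is 3; one witness is 6, 15, 20 at positions 2,3,6.

3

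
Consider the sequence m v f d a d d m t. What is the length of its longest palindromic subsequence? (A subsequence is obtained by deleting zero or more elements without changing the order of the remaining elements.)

5

Using dp[i][j] = 2 + dp[i+1][j−1] if the ends match, else max(dp[i+1][j], dp[i][j−1]):
dp[1][9] = 5. A witness is mdddm at positions 1,4,6,7,8.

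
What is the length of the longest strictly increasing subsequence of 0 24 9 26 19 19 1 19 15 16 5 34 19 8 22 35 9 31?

Scanning left to right, the best length ending at each element is: 0→1, 24→2, 9→2, 26→3, 19→3, 19→3, 1→2, 19→3, 15→3, 16→4, 5→3, 34→5, 19→5, 8→4, 22→6, 35→7, 9→5, 31→7.
So the longest increasing subsequence has length 7, e.g. 0, 9, 15, 16, 19, 22, 35.

7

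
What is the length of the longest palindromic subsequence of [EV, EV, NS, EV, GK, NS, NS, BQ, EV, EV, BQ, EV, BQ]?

8

One longest palindromic subsequence is EV EV EV NS NS EV EV EV (positions 1,2,4,6,7,9,10,12); it reads the same forward and backward, and the interval DP gives dp[1][13] = 8.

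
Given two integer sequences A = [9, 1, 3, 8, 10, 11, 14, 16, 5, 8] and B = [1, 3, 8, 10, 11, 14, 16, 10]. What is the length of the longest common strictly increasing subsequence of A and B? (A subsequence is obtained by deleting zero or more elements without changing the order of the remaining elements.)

A longest common strictly increasing subsequence is 1, 3, 8, 10, 11, 14, 16 (length 7); it appears in order in both A and B, and no longer such subsequence exists.

7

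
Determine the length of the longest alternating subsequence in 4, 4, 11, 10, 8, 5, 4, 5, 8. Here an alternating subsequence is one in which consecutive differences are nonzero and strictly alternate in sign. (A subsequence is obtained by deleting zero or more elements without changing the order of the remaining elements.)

Track the best alternating length ending on an up-step vs a down-step at each position: up/down = 1/1, 1/1, 2/1, 2/3, 2/3, 2/3, 1/3, 4/3, 4/3.
The maximum over both is 4; one such subsequence is 4, 11, 4, 5.

4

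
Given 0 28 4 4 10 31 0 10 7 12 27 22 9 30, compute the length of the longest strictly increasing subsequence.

6

Let dp[i] be the longest increasing subsequence ending at position i. Then dp = [1, 2, 2, 2, 3, 4, 1, 3, 3, 4, 5, 5, 4, 6].
The maximum is 6; one witness is 0, 4, 10, 12, 27, 30 at positions 1,3,5,10,11,14.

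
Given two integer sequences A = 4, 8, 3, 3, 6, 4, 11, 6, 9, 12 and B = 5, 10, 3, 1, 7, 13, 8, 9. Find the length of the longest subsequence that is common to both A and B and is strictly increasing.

A longest common strictly increasing subsequence is 3, 9 (length 2); it appears in order in both A and B, and no longer such subsequence exists.

2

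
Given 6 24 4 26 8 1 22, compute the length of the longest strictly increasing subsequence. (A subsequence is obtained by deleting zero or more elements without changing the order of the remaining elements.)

3

Scanning left to right, the best length ending at each element is: 6→1, 24→2, 4→1, 26→3, 8→2, 1→1, 22→3.
So the longest increasing subsequence has length 3, e.g. 6, 24, 26.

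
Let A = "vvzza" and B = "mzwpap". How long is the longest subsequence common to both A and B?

2

Backtracking the LCS table gives one alignment: z (A3,B2) → a (A5,B5).
So the longest common subsequence has length 2.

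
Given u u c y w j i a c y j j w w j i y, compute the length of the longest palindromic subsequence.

Using dp[i][j] = 2 + dp[i+1][j−1] if the ends match, else max(dp[i+1][j], dp[i][j−1]):
dp[1][17] = 8. A witness is yijwwjiy at positions 4,7,11,13,14,15,16,17.

8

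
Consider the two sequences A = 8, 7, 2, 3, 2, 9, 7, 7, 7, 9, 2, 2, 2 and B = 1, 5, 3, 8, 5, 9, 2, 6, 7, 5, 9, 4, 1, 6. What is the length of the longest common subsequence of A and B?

4

Backtracking the LCS table gives one alignment: 8 (A1,B4) → 2 (A3,B7) → 7 (A7,B9) → 9 (A10,B11).
So the longest common subsequence has length 4.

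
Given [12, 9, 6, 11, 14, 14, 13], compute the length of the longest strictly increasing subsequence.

3

Scanning left to right, the best length ending at each element is: 12→1, 9→1, 6→1, 11→2, 14→3, 14→3, 13→3.
So the longest increasing subsequence has length 3, e.g. 9, 11, 14.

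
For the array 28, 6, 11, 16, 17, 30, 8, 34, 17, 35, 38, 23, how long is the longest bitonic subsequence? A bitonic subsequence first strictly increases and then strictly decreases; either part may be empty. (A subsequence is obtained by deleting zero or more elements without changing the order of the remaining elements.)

9

Let inc[i] be the LIS ending at i and dec[i] the longest strictly decreasing subsequence starting at i. inc = [1, 1, 2, 3, 4, 5, 2, 6, 4, 7, 8, 5], dec = [3, 1, 2, 2, 2, 2, 1, 2, 1, 2, 2, 1].
max_i inc[i]+dec[i]−1 = 9, with one witness 6, 11, 16, 17, 30, 34, 35, 38, 23.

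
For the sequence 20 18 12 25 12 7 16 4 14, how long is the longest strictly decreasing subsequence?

5

One longest decreasing subsequence is 20, 18, 12, 7, 4 (positions 1,2,3,6,8), of length 5; no longer one exists.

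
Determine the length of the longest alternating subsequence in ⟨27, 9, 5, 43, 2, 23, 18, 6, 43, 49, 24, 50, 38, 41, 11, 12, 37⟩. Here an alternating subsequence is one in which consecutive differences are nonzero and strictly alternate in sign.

13

Track the best alternating length ending on an up-step vs a down-step at each position: up/down = 1/1, 1/2, 1/2, 3/1, 1/4, 5/4, 5/6, 5/6, 7/1, 7/1, 7/8, 9/1, 9/10, 11/10, 7/12, 13/12, 13/12.
The maximum over both is 13; one such subsequence is 27, 9, 43, 2, 23, 18, 43, 24, 50, 38, 41, 11, 12.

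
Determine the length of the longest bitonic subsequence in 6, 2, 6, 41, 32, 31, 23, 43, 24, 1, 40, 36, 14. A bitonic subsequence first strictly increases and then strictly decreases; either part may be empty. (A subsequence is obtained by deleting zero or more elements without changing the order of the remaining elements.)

7

Let inc[i] be the LIS ending at i and dec[i] the longest strictly decreasing subsequence starting at i. inc = [1, 1, 2, 3, 3, 3, 3, 4, 4, 1, 5, 5, 3], dec = [3, 2, 2, 5, 4, 3, 2, 4, 2, 1, 3, 2, 1].
max_i inc[i]+dec[i]−1 = 7, with one witness 2, 6, 41, 32, 31, 24, 14.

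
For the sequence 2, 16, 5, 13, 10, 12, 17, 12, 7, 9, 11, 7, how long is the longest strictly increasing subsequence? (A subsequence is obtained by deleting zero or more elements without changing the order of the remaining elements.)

Let dp[i] be the longest increasing subsequence ending at position i. Then dp = [1, 2, 2, 3, 3, 4, 5, 4, 3, 4, 5, 3].
The maximum is 5; one witness is 2, 5, 10, 12, 17 at positions 1,3,5,6,7.

5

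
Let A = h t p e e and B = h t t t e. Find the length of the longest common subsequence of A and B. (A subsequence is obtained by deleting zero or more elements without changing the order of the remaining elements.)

Backtracking the LCS table gives one alignment: h (A1,B1) → t (A2,B4) → e (A5,B5).
So the longest common subsequence has length 3.

3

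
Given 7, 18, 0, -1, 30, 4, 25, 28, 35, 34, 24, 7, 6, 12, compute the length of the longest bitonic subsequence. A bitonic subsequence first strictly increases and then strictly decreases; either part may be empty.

9

One longest bitonic subsequence is 7, 18, 25, 28, 35, 34, 24, 7, 6 (positions 1,2,7,8,9,10,11,12,13): it rises to 35 then falls. Length 9 is optimal.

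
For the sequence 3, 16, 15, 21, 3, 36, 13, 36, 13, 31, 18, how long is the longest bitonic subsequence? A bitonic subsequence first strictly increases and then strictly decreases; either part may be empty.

6

Let inc[i] be the LIS ending at i and dec[i] the longest strictly decreasing subsequence starting at i. inc = [1, 2, 2, 3, 1, 4, 2, 4, 2, 4, 3], dec = [1, 3, 2, 2, 1, 3, 1, 3, 1, 2, 1].
max_i inc[i]+dec[i]−1 = 6, with one witness 3, 16, 21, 36, 31, 18.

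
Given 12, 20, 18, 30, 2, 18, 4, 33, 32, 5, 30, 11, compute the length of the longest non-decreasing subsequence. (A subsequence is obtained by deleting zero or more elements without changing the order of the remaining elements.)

4

Let dp[i] be the longest non-decreasing subsequence ending at position i. Then dp = [1, 2, 2, 3, 1, 3, 2, 4, 4, 3, 4, 4].
The maximum is 4; one witness is 12, 20, 30, 33 at positions 1,2,4,8.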